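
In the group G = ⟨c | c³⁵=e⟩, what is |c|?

Compute successive powers until reaching e:
  c¹ = c, c² = c², c³ = c³, c⁴ = c⁴, c⁵ = c⁵, c⁶ = c⁶, c⁷ = c⁷, c⁸ = c⁸, c⁹ = c⁹, c¹⁰ = c¹⁰, c¹¹ = c¹¹, c¹² = c¹², c¹³ = c¹³, c¹⁴ = c¹⁴, c¹⁵ = c¹⁵, c¹⁶ = c¹⁶, c¹⁷ = c¹⁷, c¹⁸ = c¹⁸, c¹⁹ = c¹⁹, c²⁰ = c²⁰, c²¹ = c²¹, c²² = c²², c²³ = c²³, c²⁴ = c²⁴, c²⁵ = c²⁵, c²⁶ = c²⁶, c²⁷ = c²⁷, c²⁸ = c²⁸, c²⁹ = c²⁹, c³⁰ = c³⁰, c³¹ = c³¹, c³² = c³², c³³ = c³³, c³⁴ = c³⁴, c³⁵ = e.
The smallest positive k with cᵏ = e is 35.

Answer: 35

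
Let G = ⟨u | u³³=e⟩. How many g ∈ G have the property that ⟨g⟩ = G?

G is cyclic of order 33. An element generates G iff its order is 33, and a cyclic group of order 33 has exactly φ(33) = 20 such elements.

Answer: 20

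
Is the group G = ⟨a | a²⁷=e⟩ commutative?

G has a single generator, so G is cyclic and hence abelian.

Answer: Yes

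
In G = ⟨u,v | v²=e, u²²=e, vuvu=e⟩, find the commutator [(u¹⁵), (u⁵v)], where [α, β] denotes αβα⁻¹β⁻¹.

[(u¹⁵), (u⁵v)] = (u¹⁵)·(u⁵v)·(u¹⁵)⁻¹·(u⁵v)⁻¹.
  (u¹⁵) · (u⁵v) = u²⁰v
  (u²⁰v) · (u⁷) = u¹³v
  (u¹³v) · (u⁵v) = u⁸

Answer: u⁸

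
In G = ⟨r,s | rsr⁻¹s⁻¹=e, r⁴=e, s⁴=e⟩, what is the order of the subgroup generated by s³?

|⟨s³⟩| equals the order of s³. Compute successive powers until reaching e:
  (s³)¹ = s³, (s³)² = s², (s³)³ = s, (s³)⁴ = e.
The smallest positive k with (s³)ᵏ = e is 4, so |⟨s³⟩| = 4.

Answer: 4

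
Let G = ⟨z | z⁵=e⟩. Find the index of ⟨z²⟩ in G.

First find ord(z²) by computing successive powers:
  (z²)¹ = z², (z²)² = z⁴, (z²)³ = z, (z²)⁴ = z³, (z²)⁵ = e.
So |⟨z²⟩| = ord(z²) = 5. With |G| = 5, by Lagrange [G : ⟨z²⟩] = 5/5 = 1.

Answer: 1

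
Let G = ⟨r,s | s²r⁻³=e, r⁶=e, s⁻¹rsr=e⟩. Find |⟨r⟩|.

|⟨r⟩| equals the order of r. Compute successive powers until reaching e:
  r¹ = r, r² = r², r³ = r³, r⁴ = r⁴, r⁵ = r⁵, r⁶ = e.
The smallest positive k with rᵏ = e is 6, so |⟨r⟩| = 6.

Answer: 6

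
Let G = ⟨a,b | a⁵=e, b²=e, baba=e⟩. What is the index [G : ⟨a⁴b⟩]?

First find ord(a⁴b) by computing successive powers:
  (a⁴b)¹ = a⁴b, (a⁴b)² = e.
So |⟨a⁴b⟩| = ord(a⁴b) = 2. With |G| = 10, by Lagrange [G : ⟨a⁴b⟩] = 10/2 = 5.

Answer: 5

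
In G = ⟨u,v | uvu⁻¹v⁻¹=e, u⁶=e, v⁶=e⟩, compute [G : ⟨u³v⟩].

First find ord(u³v) by computing successive powers:
  (u³v)¹ = u³v, (u³v)² = v², (u³v)³ = u³v³, (u³v)⁴ = v⁴, (u³v)⁵ = u³v⁵, (u³v)⁶ = e.
So |⟨u³v⟩| = ord(u³v) = 6. With |G| = 36, by Lagrange [G : ⟨u³v⟩] = 36/6 = 6.

Answer: 6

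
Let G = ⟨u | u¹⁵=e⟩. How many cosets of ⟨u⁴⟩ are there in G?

First find ord(u⁴) by computing successive powers:
  (u⁴)¹ = u⁴, (u⁴)² = u⁸, (u⁴)³ = u¹², (u⁴)⁴ = u, (u⁴)⁵ = u⁵, (u⁴)⁶ = u⁹, (u⁴)⁷ = u¹³, (u⁴)⁸ = u², (u⁴)⁹ = u⁶, (u⁴)¹⁰ = u¹⁰, (u⁴)¹¹ = u¹⁴, (u⁴)¹² = u³, (u⁴)¹³ = u⁷, (u⁴)¹⁴ = u¹¹, (u⁴)¹⁵ = e.
So |⟨u⁴⟩| = ord(u⁴) = 15. With |G| = 15, by Lagrange [G : ⟨u⁴⟩] = 15/15 = 1.

Answer: 1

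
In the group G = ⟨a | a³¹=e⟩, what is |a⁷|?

Compute successive powers until reaching e:
  (a⁷)¹ = a⁷, (a⁷)² = a¹⁴, (a⁷)³ = a²¹, (a⁷)⁴ = a²⁸, (a⁷)⁵ = a⁴, (a⁷)⁶ = a¹¹, (a⁷)⁷ = a¹⁸, (a⁷)⁸ = a²⁵, (a⁷)⁹ = a, (a⁷)¹⁰ = a⁸, (a⁷)¹¹ = a¹⁵, (a⁷)¹² = a²², (a⁷)¹³ = a²⁹, (a⁷)¹⁴ = a⁵, (a⁷)¹⁵ = a¹², (a⁷)¹⁶ = a¹⁹, (a⁷)¹⁷ = a²⁶, (a⁷)¹⁸ = a², (a⁷)¹⁹ = a⁹, (a⁷)²⁰ = a¹⁶, (a⁷)²¹ = a²³, (a⁷)²² = a³⁰, (a⁷)²³ = a⁶, (a⁷)²⁴ = a¹³, (a⁷)²⁵ = a²⁰, (a⁷)²⁶ = a²⁷, (a⁷)²⁷ = a³, (a⁷)²⁸ = a¹⁰, (a⁷)²⁹ = a¹⁷, (a⁷)³⁰ = a²⁴, (a⁷)³¹ = e.
The smallest positive k with (a⁷)ᵏ = e is 31.

Answer: 31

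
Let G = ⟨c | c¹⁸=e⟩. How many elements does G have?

G is generated by a single element, so G is cyclic. The relator gives c¹⁸ = e and no smaller power is forced to be e, so the 18 powers {c, e, c², c³, c⁴, c⁵, c⁶, c⁷, c⁸, c⁹, c¹², c¹³, c¹¹, c¹⁰, c¹⁴, c¹⁵, c¹⁶, c¹⁷} are distinct. Hence |G| = 18.

Answer: 18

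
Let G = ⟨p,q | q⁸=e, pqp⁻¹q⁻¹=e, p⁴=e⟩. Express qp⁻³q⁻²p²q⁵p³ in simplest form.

Multiply left to right, reducing at each step:
  q · p⁻³ = pq
  (pq) · q⁻² = pq⁷
  (pq⁷) · p² = p³q⁷
  (p³q⁷) · q⁵ = p³q⁴
  (p³q⁴) · p³ = p²q⁴

Answer: p²q⁴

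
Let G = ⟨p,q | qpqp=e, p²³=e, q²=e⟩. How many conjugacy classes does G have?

The conjugacy classes (representative and size) are:
  [e] (size 1), [p] (size 2), [p²¹] (size 2), [p²⁰] (size 2), [p⁴] (size 2), [p¹⁸] (size 2), [p⁶] (size 2), [p¹⁶] (size 2), [p⁸] (size 2), [p⁹] (size 2), [p¹⁰] (size 2), [p¹²] (size 2), [p¹⁸q] (size 23).
Class equation: 1 + 2 + 2 + 2 + 2 + 2 + 2 + 2 + 2 + 2 + 2 + 2 + 23 = 46 = |G|. So G has 13 conjugacy classes.

Answer: 13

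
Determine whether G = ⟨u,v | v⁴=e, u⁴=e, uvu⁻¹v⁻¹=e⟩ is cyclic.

|G| = 16, but the maximum element order in G is 4 < 16. No single element generates all of G, so G is not cyclic.

Answer: No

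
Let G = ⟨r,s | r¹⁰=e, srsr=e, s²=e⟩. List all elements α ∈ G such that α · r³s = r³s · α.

⟨r³s⟩ ⊆ C_G(r³s) since powers of r³s commute with r³s; so |C_G(r³s)| ≥ |⟨r³s⟩| = 2.
By orbit–stabilizer, |C_G(r³s)| = |G| / |conj. class of r³s| = 20 / 5 = 4.
The 4 elements commuting with r³s are {e, r⁵, r³s, r⁸s}.

Answer: {e, r⁵, r³s, r⁸s}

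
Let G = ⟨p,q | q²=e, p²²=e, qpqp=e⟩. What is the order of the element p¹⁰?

Compute successive powers until reaching e:
  (p¹⁰)¹ = p¹⁰, (p¹⁰)² = p²⁰, (p¹⁰)³ = p⁸, (p¹⁰)⁴ = p¹⁸, (p¹⁰)⁵ = p⁶, (p¹⁰)⁶ = p¹⁶, (p¹⁰)⁷ = p⁴, (p¹⁰)⁸ = p¹⁴, (p¹⁰)⁹ = p², (p¹⁰)¹⁰ = p¹², (p¹⁰)¹¹ = e.
The smallest positive k with (p¹⁰)ᵏ = e is 11.

Answer: 11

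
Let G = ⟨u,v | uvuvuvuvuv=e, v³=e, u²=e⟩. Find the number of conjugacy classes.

The conjugacy classes (representative and size) are:
  [e] (size 1), [uvuv²uvuv²u] (size 15), [vuvuv²u] (size 20), [uv²uv²u] (size 12), [v²uvuv²] (size 12).
Class equation: 1 + 15 + 20 + 12 + 12 = 60 = |G|. So G has 5 conjugacy classes.

Answer: 5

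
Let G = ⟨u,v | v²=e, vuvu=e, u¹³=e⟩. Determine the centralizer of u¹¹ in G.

⟨u¹¹⟩ ⊆ C_G(u¹¹) since powers of u¹¹ commute with u¹¹; so |C_G(u¹¹)| ≥ |⟨u¹¹⟩| = 13.
By orbit–stabilizer, |C_G(u¹¹)| = |G| / |conj. class of u¹¹| = 26 / 2 = 13.
The 13 elements commuting with u¹¹ are {e, u, u², u³, u⁴, u⁵, u⁶, u⁷, u⁸, u⁹, u¹⁰, u¹¹, u¹²}.

Answer: {e, u, u², u³, u⁴, u⁵, u⁶, u⁷, u⁸, u⁹, u¹⁰, u¹¹, u¹²}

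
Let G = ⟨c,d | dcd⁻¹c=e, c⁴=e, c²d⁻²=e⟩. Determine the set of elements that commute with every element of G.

An element z ∈ Z(G) iff z commutes with every generator.
For example c² is central: (c²)·c = c³ = c·(c²); (c²)·d = d⁻¹ = d·(c²).
Whereas c ∉ Z(G) since c·d = cd ≠ cd⁻¹ = d·c.
Checking each of the 8 elements this way gives Z(G) = {e, c²}, of order 2.

Answer: {e, c²}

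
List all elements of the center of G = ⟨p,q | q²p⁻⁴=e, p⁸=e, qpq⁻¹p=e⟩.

An element z ∈ Z(G) iff z commutes with every generator.
For example p⁴ is central: (p⁴)·p = p⁵ = p·(p⁴); (p⁴)·q = q⁻¹ = q·(p⁴).
Whereas p ∉ Z(G) since p·q = pq ≠ p³q⁻¹ = q·p.
Checking each of the 16 elements this way gives Z(G) = {e, p⁴}, of order 2.

Answer: {e, p⁴}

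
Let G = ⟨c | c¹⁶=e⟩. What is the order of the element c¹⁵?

Compute successive powers until reaching e:
  (c¹⁵)¹ = c¹⁵, (c¹⁵)² = c¹⁴, (c¹⁵)³ = c¹³, (c¹⁵)⁴ = c¹², (c¹⁵)⁵ = c¹¹, (c¹⁵)⁶ = c¹⁰, (c¹⁵)⁷ = c⁹, (c¹⁵)⁸ = c⁸, (c¹⁵)⁹ = c⁷, (c¹⁵)¹⁰ = c⁶, (c¹⁵)¹¹ = c⁵, (c¹⁵)¹² = c⁴, (c¹⁵)¹³ = c³, (c¹⁵)¹⁴ = c², (c¹⁵)¹⁵ = c, (c¹⁵)¹⁶ = e.
The smallest positive k with (c¹⁵)ᵏ = e is 16.

Answer: 16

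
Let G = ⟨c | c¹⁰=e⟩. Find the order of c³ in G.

Compute successive powers until reaching e:
  (c³)¹ = c³, (c³)² = c⁶, (c³)³ = c⁹, (c³)⁴ = c², (c³)⁵ = c⁵, (c³)⁶ = c⁸, (c³)⁷ = c, (c³)⁸ = c⁴, (c³)⁹ = c⁷, (c³)¹⁰ = e.
The smallest positive k with (c³)ᵏ = e is 10.

Answer: 10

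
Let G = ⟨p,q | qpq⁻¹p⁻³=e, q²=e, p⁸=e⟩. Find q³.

Compute successive powers of q, reducing at each step:
  q²: q · q = e
  q³: e · q = q

Answer: q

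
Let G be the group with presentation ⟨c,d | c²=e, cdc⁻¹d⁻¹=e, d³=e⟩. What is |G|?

Enumerate words in the generators, reducing via the relations: the distinct elements are
  {c, d, e, cd, d², cd²}.
No further products give new elements, so |G| = 6.

Answer: 6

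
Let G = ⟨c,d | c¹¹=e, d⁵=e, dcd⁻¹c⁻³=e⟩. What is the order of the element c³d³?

Compute successive powers until reaching e:
  (c³d³)¹ = c³d³, (c³d³)² = c⁷d, (c³d³)³ = c⁵d⁴, (c³d³)⁴ = c⁶d², (c³d³)⁵ = e.
The smallest positive k with (c³d³)ᵏ = e is 5.

Answer: 5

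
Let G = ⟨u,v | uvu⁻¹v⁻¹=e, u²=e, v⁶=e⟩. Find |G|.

Enumerate words in the generators, reducing via the relations: the distinct elements are
  {e, u, v, uv, v², v³, v⁴, v⁵, uv², uv³, uv⁴, uv⁵}.
No further products give new elements, so |G| = 12.

Answer: 12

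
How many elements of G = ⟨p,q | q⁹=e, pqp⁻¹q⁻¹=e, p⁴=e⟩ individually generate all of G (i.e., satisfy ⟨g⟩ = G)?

G is cyclic of order 36. An element generates G iff its order is 36, and a cyclic group of order 36 has exactly φ(36) = 12 such elements.

Answer: 12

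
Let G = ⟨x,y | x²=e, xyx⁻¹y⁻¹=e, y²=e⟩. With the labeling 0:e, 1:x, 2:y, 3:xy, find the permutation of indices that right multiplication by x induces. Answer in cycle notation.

(0 1)(2 3)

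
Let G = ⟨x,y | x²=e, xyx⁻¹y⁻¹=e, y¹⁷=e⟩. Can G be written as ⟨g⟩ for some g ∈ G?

|G| = 34. The element xy has order 34 (its powers give 34 distinct elements), so ⟨xy⟩ = G and G is cyclic.

Answer: Yes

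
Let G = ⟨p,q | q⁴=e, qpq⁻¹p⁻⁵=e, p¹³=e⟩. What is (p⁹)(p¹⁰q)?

Compute (p⁹) · (p¹⁰q) by multiplying left to right and reducing via the relations at each step:
  (p⁹) · p¹⁰ = p⁶
  (p⁶) · q = p⁶q

Answer: p⁶q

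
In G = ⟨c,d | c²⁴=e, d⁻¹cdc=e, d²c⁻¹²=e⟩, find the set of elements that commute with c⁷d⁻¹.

⟨c⁷d⁻¹⟩ ⊆ C_G(c⁷d⁻¹) since powers of c⁷d⁻¹ commute with c⁷d⁻¹; so |C_G(c⁷d⁻¹)| ≥ |⟨c⁷d⁻¹⟩| = 4.
By orbit–stabilizer, |C_G(c⁷d⁻¹)| = |G| / |conj. class of c⁷d⁻¹| = 48 / 12 = 4.
The 4 elements commuting with c⁷d⁻¹ are {e, c¹², c⁷d, c⁷d⁻¹}.

Answer: {e, c¹², c⁷d, c⁷d⁻¹}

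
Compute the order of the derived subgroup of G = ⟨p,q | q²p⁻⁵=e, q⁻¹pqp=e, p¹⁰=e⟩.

G' = [G, G] is generated by all commutators. The generator-pair commutators are: [p, q] = p².
The subgroup they normally generate is {e, p², p⁴, p⁶, p⁸}, of order 5.
Check: |G/G'| = 20/5 = 4 is the order of the abelianisation.

Answer: 5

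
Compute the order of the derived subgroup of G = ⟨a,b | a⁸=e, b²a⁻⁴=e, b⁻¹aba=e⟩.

G' = [G, G] is generated by all commutators. The generator-pair commutators are: [a, b] = a².
The subgroup they normally generate is {e, a², a⁴, a⁶}, of order 4.
Check: |G/G'| = 16/4 = 4 is the order of the abelianisation.

Answer: 4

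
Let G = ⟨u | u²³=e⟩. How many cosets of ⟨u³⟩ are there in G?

First find ord(u³) by computing successive powers:
  (u³)¹ = u³, (u³)² = u⁶, (u³)³ = u⁹, (u³)⁴ = u¹², (u³)⁵ = u¹⁵, (u³)⁶ = u¹⁸, (u³)⁷ = u²¹, (u³)⁸ = u, (u³)⁹ = u⁴, (u³)¹⁰ = u⁷, (u³)¹¹ = u¹⁰, (u³)¹² = u¹³, (u³)¹³ = u¹⁶, (u³)¹⁴ = u¹⁹, (u³)¹⁵ = u²², (u³)¹⁶ = u², (u³)¹⁷ = u⁵, (u³)¹⁸ = u⁸, (u³)¹⁹ = u¹¹, (u³)²⁰ = u¹⁴, (u³)²¹ = u¹⁷, (u³)²² = u²⁰, (u³)²³ = e.
So |⟨u³⟩| = ord(u³) = 23. With |G| = 23, by Lagrange [G : ⟨u³⟩] = 23/23 = 1.

Answer: 1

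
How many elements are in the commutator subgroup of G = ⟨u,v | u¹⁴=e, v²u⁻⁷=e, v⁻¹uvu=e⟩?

G' = [G, G] is generated by all commutators. The generator-pair commutators are: [u, v] = u².
The subgroup they normally generate is {e, u², u⁴, u⁶, u⁸, u¹⁰, u¹²}, of order 7.
Check: |G/G'| = 28/7 = 4 is the order of the abelianisation.

Answer: 7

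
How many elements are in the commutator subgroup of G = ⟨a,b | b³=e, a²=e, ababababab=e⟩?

G' = [G, G] is generated by all commutators. The generator-pair commutators are: [a, b] = abab².
The subgroup they normally generate is {e, a, b, b², ab, aba, abab, ababa, b²ab²a, b²ab², b²a, ab², ba, bab, baba, ab²ab²a, ab²ab², ab²a, b²ab, b²aba, b²abab, bab²ab², bab²a, bab², abab², ab²ab, ab²aba, ab²abab, abab²ab², abab²a, b²ab²ab, abab²ab, abab²aba, abab²abab, b²ab²abab², b²ab²aba, b²ab²abab, b²abab²ab², b²abab²a, b²abab², babab², bab²ab, bab²aba, bab²abab, babab²ab², babab²a, babab²ab, ab²abab²ab², ab²abab²a, ab²abab², b²abab²ab, b²abab²aba, bab²abab²a, bab²abab², ab²abab²ab, ab²abab²aba, abab²abab²a, abab²abab², abab²abab²ab, bab²abab²ab}, of order 60.
Check: |G/G'| = 60/60 = 1 is the order of the abelianisation.

Answer: 60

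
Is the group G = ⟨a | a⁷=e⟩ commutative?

G has a single generator, so G is cyclic and hence abelian.

Answer: Yes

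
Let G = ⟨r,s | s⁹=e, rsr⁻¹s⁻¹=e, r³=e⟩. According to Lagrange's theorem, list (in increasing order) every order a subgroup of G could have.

|G| = 27 = 3³. By Lagrange's theorem the order of any subgroup divides 27; the divisors of 27 are 1, 3, 9, 27.

Answer: 1, 3, 9, 27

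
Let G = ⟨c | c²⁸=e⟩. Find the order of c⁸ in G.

Compute successive powers until reaching e:
  (c⁸)¹ = c⁸, (c⁸)² = c¹⁶, (c⁸)³ = c²⁴, (c⁸)⁴ = c⁴, (c⁸)⁵ = c¹², (c⁸)⁶ = c²⁰, (c⁸)⁷ = e.
The smallest positive k with (c⁸)ᵏ = e is 7.

Answer: 7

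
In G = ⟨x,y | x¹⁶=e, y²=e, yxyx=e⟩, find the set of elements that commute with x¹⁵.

⟨x¹⁵⟩ ⊆ C_G(x¹⁵) since powers of x¹⁵ commute with x¹⁵; so |C_G(x¹⁵)| ≥ |⟨x¹⁵⟩| = 16.
By orbit–stabilizer, |C_G(x¹⁵)| = |G| / |conj. class of x¹⁵| = 32 / 2 = 16.
The 16 elements commuting with x¹⁵ are {e, x, x², x³, x⁴, x⁵, x⁶, x⁷, x⁸, x⁹, x¹⁰, x¹¹, x¹², x¹³, x¹⁴, x¹⁵}.

Answer: {e, x, x², x³, x⁴, x⁵, x⁶, x⁷, x⁸, x⁹, x¹⁰, x¹¹, x¹², x¹³, x¹⁴, x¹⁵}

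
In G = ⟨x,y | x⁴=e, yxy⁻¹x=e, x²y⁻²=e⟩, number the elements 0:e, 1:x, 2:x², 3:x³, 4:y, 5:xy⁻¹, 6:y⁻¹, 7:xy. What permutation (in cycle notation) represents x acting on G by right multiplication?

(0 1 2 3)(4 5 6 7)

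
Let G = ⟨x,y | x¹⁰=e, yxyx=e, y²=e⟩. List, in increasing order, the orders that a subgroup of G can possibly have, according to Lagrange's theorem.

|G| = 20 = 2² · 5. By Lagrange's theorem the order of any subgroup divides 20; the divisors of 20 are 1, 2, 4, 5, 10, 20.

Answer: 1, 2, 4, 5, 10, 20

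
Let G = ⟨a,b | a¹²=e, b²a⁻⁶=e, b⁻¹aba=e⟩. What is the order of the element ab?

Compute successive powers until reaching e:
  (ab)¹ = ab, (ab)² = a⁶, (ab)³ = ab⁻¹, (ab)⁴ = e.
The smallest positive k with (ab)ᵏ = e is 4.

Answer: 4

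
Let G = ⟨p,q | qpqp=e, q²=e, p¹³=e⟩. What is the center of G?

An element z ∈ Z(G) iff z commutes with every generator.
For example e is central: e·p = p = p·e; e·q = q = q·e.
Whereas p ∉ Z(G) since p·q = pq ≠ p¹²q = q·p.
Checking each of the 26 elements this way gives Z(G) = {e}, of order 1.

Answer: {e}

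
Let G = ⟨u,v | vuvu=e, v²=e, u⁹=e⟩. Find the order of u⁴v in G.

Compute successive powers until reaching e:
  (u⁴v)¹ = u⁴v, (u⁴v)² = e.
The smallest positive k with (u⁴v)ᵏ = e is 2.

Answer: 2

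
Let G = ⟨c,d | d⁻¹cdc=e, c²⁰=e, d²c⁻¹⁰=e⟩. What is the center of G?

An element z ∈ Z(G) iff z commutes with every generator.
For example c¹⁰ is central: (c¹⁰)·c = c¹¹ = c·(c¹⁰); (c¹⁰)·d = d⁻¹ = d·(c¹⁰).
Whereas c ∉ Z(G) since c·d = cd ≠ c⁹d⁻¹ = d·c.
Checking each of the 40 elements this way gives Z(G) = {e, c¹⁰}, of order 2.

Answer: {e, c¹⁰}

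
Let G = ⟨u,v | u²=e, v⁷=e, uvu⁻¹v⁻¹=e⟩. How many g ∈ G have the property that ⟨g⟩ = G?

G is cyclic of order 14. An element generates G iff its order is 14, and a cyclic group of order 14 has exactly φ(14) = 6 such elements.

Answer: 6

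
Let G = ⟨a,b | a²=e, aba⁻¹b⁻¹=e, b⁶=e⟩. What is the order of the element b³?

Compute successive powers until reaching e:
  (b³)¹ = b³, (b³)² = e.
The smallest positive k with (b³)ᵏ = e is 2.

Answer: 2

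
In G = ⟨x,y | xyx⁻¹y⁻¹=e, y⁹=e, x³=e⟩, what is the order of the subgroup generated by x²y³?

|⟨x²y³⟩| equals the order of x²y³. Compute successive powers until reaching e:
  (x²y³)¹ = x²y³, (x²y³)² = xy⁶, (x²y³)³ = e.
The smallest positive k with (x²y³)ᵏ = e is 3, so |⟨x²y³⟩| = 3.

Answer: 3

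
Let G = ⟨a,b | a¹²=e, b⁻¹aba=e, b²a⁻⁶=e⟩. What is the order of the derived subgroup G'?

G' = [G, G] is generated by all commutators. The generator-pair commutators are: [a, b] = a².
The subgroup they normally generate is {e, a², a⁴, a⁶, a⁸, a¹⁰}, of order 6.
Check: |G/G'| = 24/6 = 4 is the order of the abelianisation.

Answer: 6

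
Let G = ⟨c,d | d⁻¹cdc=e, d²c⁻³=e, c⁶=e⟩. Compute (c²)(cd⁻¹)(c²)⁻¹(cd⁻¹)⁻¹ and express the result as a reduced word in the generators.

[(c²), (cd⁻¹)] = (c²)·(cd⁻¹)·(c²)⁻¹·(cd⁻¹)⁻¹.
  (c²) · (cd⁻¹) = d
  d · (c⁴) = c²d
  (c²d) · (cd) = c⁴

Answer: c⁴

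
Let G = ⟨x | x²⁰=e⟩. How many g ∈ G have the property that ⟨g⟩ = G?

G is cyclic of order 20. An element generates G iff its order is 20, and a cyclic group of order 20 has exactly φ(20) = 8 such elements.

Answer: 8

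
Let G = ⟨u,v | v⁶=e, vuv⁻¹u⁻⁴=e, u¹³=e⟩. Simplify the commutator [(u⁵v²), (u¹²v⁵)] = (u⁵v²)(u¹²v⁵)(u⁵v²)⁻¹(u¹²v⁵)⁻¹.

[(u⁵v²), (u¹²v⁵)] = (u⁵v²)·(u¹²v⁵)·(u⁵v²)⁻¹·(u¹²v⁵)⁻¹.
  (u⁵v²) · (u¹²v⁵) = u²v
  (u²v) · (u⁷v⁴) = u⁴v⁵
  (u⁴v⁵) · (u⁴v) = u⁵

Answer: u⁵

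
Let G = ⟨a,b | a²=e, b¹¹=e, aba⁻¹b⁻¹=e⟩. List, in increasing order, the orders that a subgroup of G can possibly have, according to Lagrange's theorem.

|G| = 22 = 2 · 11. By Lagrange's theorem the order of any subgroup divides 22; the divisors of 22 are 1, 2, 11, 22.

Answer: 1, 2, 11, 22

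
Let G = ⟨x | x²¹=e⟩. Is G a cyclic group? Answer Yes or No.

|G| = 21. The element x has order 21 (its powers give 21 distinct elements), so ⟨x⟩ = G and G is cyclic.

Answer: Yes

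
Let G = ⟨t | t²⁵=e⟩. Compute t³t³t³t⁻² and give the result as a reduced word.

Multiply left to right, reducing at each step:
  (t³) · t³ = t⁶
  (t⁶) · t³ = t⁹
  (t⁹) · t⁻² = t⁷

Answer: t⁷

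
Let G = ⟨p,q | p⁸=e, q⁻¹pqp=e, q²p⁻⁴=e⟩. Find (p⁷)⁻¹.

The order of (p⁷) is 8 (smallest k with (p⁷)ᵏ = e), so (p⁷)⁻¹ = (p⁷)⁷ = p.
Check: (p⁷) · p → (p⁷) · p = e, giving e as required.

Answer: p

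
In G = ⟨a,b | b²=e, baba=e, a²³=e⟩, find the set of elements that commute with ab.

⟨ab⟩ ⊆ C_G(ab) since powers of ab commute with ab; so |C_G(ab)| ≥ |⟨ab⟩| = 2.
By orbit–stabilizer, |C_G(ab)| = |G| / |conj. class of ab| = 46 / 23 = 2.
The 2 elements commuting with ab are {e, ab}.

Answer: {e, ab}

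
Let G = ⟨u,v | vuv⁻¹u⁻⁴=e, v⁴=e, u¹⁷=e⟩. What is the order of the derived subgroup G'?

G' = [G, G] is generated by all commutators. The generator-pair commutators are: [u, v] = u¹⁴.
The subgroup they normally generate is {e, u, u², u³, u⁴, u⁵, u⁶, u⁷, u⁸, u⁹, u¹⁰, u¹¹, u¹², u¹³, u¹⁴, u¹⁵, u¹⁶}, of order 17.
Check: |G/G'| = 68/17 = 4 is the order of the abelianisation.

Answer: 17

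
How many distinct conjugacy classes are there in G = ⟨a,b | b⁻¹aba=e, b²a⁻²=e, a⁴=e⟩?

The conjugacy classes (representative and size) are:
  [e] (size 1), [a³] (size 2), [a²] (size 1), [b⁻¹] (size 2), [ab⁻¹] (size 2).
Class equation: 1 + 2 + 1 + 2 + 2 = 8 = |G|. So G has 5 conjugacy classes.

Answer: 5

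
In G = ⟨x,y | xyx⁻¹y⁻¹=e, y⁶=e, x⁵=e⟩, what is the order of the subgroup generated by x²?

|⟨x²⟩| equals the order of x². Compute successive powers until reaching e:
  (x²)¹ = x², (x²)² = x⁴, (x²)³ = x, (x²)⁴ = x³, (x²)⁵ = e.
The smallest positive k with (x²)ᵏ = e is 5, so |⟨x²⟩| = 5.

Answer: 5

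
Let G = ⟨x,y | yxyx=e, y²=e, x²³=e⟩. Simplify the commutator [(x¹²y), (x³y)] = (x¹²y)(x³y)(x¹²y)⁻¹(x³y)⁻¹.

[(x¹²y), (x³y)] = (x¹²y)·(x³y)·(x¹²y)⁻¹·(x³y)⁻¹.
  (x¹²y) · (x³y) = x⁹
  (x⁹) · (x¹²y) = x²¹y
  (x²¹y) · (x³y) = x¹⁸

Answer: x¹⁸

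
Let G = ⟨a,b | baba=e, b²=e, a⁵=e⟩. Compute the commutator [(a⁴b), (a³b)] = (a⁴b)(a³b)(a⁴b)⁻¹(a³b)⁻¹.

[(a⁴b), (a³b)] = (a⁴b)·(a³b)·(a⁴b)⁻¹·(a³b)⁻¹.
  (a⁴b) · (a³b) = a
  a · (a⁴b) = b
  b · (a³b) = a²

Answer: a²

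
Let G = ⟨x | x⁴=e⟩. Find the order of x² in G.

Compute successive powers until reaching e:
  (x²)¹ = x², (x²)² = e.
The smallest positive k with (x²)ᵏ = e is 2.

Answer: 2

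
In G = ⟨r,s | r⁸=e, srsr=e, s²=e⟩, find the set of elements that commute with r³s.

⟨r³s⟩ ⊆ C_G(r³s) since powers of r³s commute with r³s; so |C_G(r³s)| ≥ |⟨r³s⟩| = 2.
By orbit–stabilizer, |C_G(r³s)| = |G| / |conj. class of r³s| = 16 / 4 = 4.
The 4 elements commuting with r³s are {e, r⁴, r⁷s, r³s}.

Answer: {e, r⁴, r⁷s, r³s}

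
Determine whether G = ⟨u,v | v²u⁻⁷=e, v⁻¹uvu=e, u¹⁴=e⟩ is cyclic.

Every cyclic group is abelian. But u·v = uv while v·u = u⁶v⁻¹, so u·v ≠ v·u and G is not abelian. Hence G is not cyclic.

Answer: No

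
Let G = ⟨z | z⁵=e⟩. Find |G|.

G is generated by a single element, so G is cyclic. The relator gives z⁵ = e and no smaller power is forced to be e, so the 5 powers {e, z, z², z³, z⁴} are distinct. Hence |G| = 5.

Answer: 5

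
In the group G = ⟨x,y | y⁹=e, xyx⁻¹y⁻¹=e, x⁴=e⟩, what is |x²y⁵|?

Compute successive powers until reaching e:
  (x²y⁵)¹ = x²y⁵, (x²y⁵)² = y, (x²y⁵)³ = x²y⁶, (x²y⁵)⁴ = y², (x²y⁵)⁵ = x²y⁷, (x²y⁵)⁶ = y³, (x²y⁵)⁷ = x²y⁸, (x²y⁵)⁸ = y⁴, (x²y⁵)⁹ = x², (x²y⁵)¹⁰ = y⁵, (x²y⁵)¹¹ = x²y, (x²y⁵)¹² = y⁶, (x²y⁵)¹³ = x²y², (x²y⁵)¹⁴ = y⁷, (x²y⁵)¹⁵ = x²y³, (x²y⁵)¹⁶ = y⁸, (x²y⁵)¹⁷ = x²y⁴, (x²y⁵)¹⁸ = e.
The smallest positive k with (x²y⁵)ᵏ = e is 18.

Answer: 18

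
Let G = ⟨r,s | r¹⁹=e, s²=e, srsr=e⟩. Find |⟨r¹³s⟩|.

|⟨r¹³s⟩| equals the order of r¹³s. Compute successive powers until reaching e:
  (r¹³s)¹ = r¹³s, (r¹³s)² = e.
The smallest positive k with (r¹³s)ᵏ = e is 2, so |⟨r¹³s⟩| = 2.

Answer: 2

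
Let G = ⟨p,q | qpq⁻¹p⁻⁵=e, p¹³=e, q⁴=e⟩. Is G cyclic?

Every cyclic group is abelian. But p·q = pq while q·p = p⁵q, so p·q ≠ q·p and G is not abelian. Hence G is not cyclic.

Answer: No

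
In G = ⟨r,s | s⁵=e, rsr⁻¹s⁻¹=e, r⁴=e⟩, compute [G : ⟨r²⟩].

First find ord(r²) by computing successive powers:
  (r²)¹ = r², (r²)² = e.
So |⟨r²⟩| = ord(r²) = 2. With |G| = 20, by Lagrange [G : ⟨r²⟩] = 20/2 = 10.

Answer: 10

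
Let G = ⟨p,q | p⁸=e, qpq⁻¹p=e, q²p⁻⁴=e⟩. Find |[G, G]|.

G' = [G, G] is generated by all commutators. The generator-pair commutators are: [p, q] = p².
The subgroup they normally generate is {e, p², p⁴, p⁶}, of order 4.
Check: |G/G'| = 16/4 = 4 is the order of the abelianisation.

Answer: 4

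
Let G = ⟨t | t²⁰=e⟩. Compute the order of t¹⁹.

Compute successive powers until reaching e:
  (t¹⁹)¹ = t¹⁹, (t¹⁹)² = t¹⁸, (t¹⁹)³ = t¹⁷, (t¹⁹)⁴ = t¹⁶, (t¹⁹)⁵ = t¹⁵, (t¹⁹)⁶ = t¹⁴, (t¹⁹)⁷ = t¹³, (t¹⁹)⁸ = t¹², (t¹⁹)⁹ = t¹¹, (t¹⁹)¹⁰ = t¹⁰, (t¹⁹)¹¹ = t⁹, (t¹⁹)¹² = t⁸, (t¹⁹)¹³ = t⁷, (t¹⁹)¹⁴ = t⁶, (t¹⁹)¹⁵ = t⁵, (t¹⁹)¹⁶ = t⁴, (t¹⁹)¹⁷ = t³, (t¹⁹)¹⁸ = t², (t¹⁹)¹⁹ = t, (t¹⁹)²⁰ = e.
The smallest positive k with (t¹⁹)ᵏ = e is 20.

Answer: 20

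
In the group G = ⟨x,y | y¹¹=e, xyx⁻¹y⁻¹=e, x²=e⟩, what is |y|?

Compute successive powers until reaching e:
  y¹ = y, y² = y², y³ = y³, y⁴ = y⁴, y⁵ = y⁵, y⁶ = y⁶, y⁷ = y⁷, y⁸ = y⁸, y⁹ = y⁹, y¹⁰ = y¹⁰, y¹¹ = e.
The smallest positive k with yᵏ = e is 11.

Answer: 11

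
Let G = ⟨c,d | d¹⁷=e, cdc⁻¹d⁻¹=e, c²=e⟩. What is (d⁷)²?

Compute successive powers of (d⁷), reducing at each step:
  (d⁷)²: (d⁷) · d⁷ = d¹⁴

Answer: d¹⁴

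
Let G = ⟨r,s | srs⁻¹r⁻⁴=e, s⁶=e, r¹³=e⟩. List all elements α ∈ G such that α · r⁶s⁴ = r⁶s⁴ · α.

⟨r⁶s⁴⟩ ⊆ C_G(r⁶s⁴) since powers of r⁶s⁴ commute with r⁶s⁴; so |C_G(r⁶s⁴)| ≥ |⟨r⁶s⁴⟩| = 3.
By orbit–stabilizer, |C_G(r⁶s⁴)| = |G| / |conj. class of r⁶s⁴| = 78 / 13 = 6.
The 6 elements commuting with r⁶s⁴ are {e, r⁵s³, r⁶s⁴, r⁸s², r¹²s, r¹⁰s⁵}.

Answer: {e, r⁵s³, r⁶s⁴, r⁸s², r¹²s, r¹⁰s⁵}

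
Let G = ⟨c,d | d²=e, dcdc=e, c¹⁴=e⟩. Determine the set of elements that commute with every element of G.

An element z ∈ Z(G) iff z commutes with every generator.
For example c⁷ is central: (c⁷)·c = c⁸ = c·(c⁷); (c⁷)·d = c⁷d = d·(c⁷).
Whereas c ∉ Z(G) since c·d = cd ≠ c¹³d = d·c.
Checking each of the 28 elements this way gives Z(G) = {e, c⁷}, of order 2.

Answer: {e, c⁷}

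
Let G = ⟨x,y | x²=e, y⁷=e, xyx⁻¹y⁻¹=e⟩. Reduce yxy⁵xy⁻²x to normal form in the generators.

Multiply left to right, reducing at each step:
  y · x = xy
  (xy) · y⁵ = xy⁶
  (xy⁶) · x = y⁶
  (y⁶) · y⁻² = y⁴
  (y⁴) · x = xy⁴

Answer: xy⁴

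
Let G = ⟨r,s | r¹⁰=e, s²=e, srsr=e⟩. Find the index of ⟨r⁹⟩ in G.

First find ord(r⁹) by computing successive powers:
  (r⁹)¹ = r⁹, (r⁹)² = r⁸, (r⁹)³ = r⁷, (r⁹)⁴ = r⁶, (r⁹)⁵ = r⁵, (r⁹)⁶ = r⁴, (r⁹)⁷ = r³, (r⁹)⁸ = r², (r⁹)⁹ = r, (r⁹)¹⁰ = e.
So |⟨r⁹⟩| = ord(r⁹) = 10. With |G| = 20, by Lagrange [G : ⟨r⁹⟩] = 20/10 = 2.

Answer: 2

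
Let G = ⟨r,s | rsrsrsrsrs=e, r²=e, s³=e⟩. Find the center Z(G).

An element z ∈ Z(G) iff z commutes with every generator.
For example e is central: e·r = r = r·e; e·s = s = s·e.
Whereas r ∉ Z(G) since r·s = rs ≠ sr = s·r.
Checking each of the 60 elements this way gives Z(G) = {e}, of order 1.

Answer: {e}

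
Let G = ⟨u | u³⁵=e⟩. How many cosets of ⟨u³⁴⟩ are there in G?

First find ord(u³⁴) by computing successive powers:
  (u³⁴)¹ = u³⁴, (u³⁴)² = u³³, (u³⁴)³ = u³², (u³⁴)⁴ = u³¹, (u³⁴)⁵ = u³⁰, (u³⁴)⁶ = u²⁹, (u³⁴)⁷ = u²⁸, (u³⁴)⁸ = u²⁷, (u³⁴)⁹ = u²⁶, (u³⁴)¹⁰ = u²⁵, (u³⁴)¹¹ = u²⁴, (u³⁴)¹² = u²³, (u³⁴)¹³ = u²², (u³⁴)¹⁴ = u²¹, (u³⁴)¹⁵ = u²⁰, (u³⁴)¹⁶ = u¹⁹, (u³⁴)¹⁷ = u¹⁸, (u³⁴)¹⁸ = u¹⁷, (u³⁴)¹⁹ = u¹⁶, (u³⁴)²⁰ = u¹⁵, (u³⁴)²¹ = u¹⁴, (u³⁴)²² = u¹³, (u³⁴)²³ = u¹², (u³⁴)²⁴ = u¹¹, (u³⁴)²⁵ = u¹⁰, (u³⁴)²⁶ = u⁹, (u³⁴)²⁷ = u⁸, (u³⁴)²⁸ = u⁷, (u³⁴)²⁹ = u⁶, (u³⁴)³⁰ = u⁵, (u³⁴)³¹ = u⁴, (u³⁴)³² = u³, (u³⁴)³³ = u², (u³⁴)³⁴ = u, (u³⁴)³⁵ = e.
So |⟨u³⁴⟩| = ord(u³⁴) = 35. With |G| = 35, by Lagrange [G : ⟨u³⁴⟩] = 35/35 = 1.

Answer: 1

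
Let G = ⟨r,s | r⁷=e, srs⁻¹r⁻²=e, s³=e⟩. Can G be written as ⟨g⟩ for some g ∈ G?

Every cyclic group is abelian. But r·s = rs while s·r = r²s, so r·s ≠ s·r and G is not abelian. Hence G is not cyclic.

Answer: No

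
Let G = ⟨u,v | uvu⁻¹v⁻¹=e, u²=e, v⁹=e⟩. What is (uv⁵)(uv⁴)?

Compute (uv⁵) · (uv⁴) by multiplying left to right and reducing via the relations at each step:
  (uv⁵) · u = v⁵
  (v⁵) · v⁴ = e

Answer: e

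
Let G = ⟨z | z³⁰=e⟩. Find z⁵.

Compute successive powers of z, reducing at each step:
  z²: z · z = z²
  z³: (z²) · z = z³
  z⁴: (z³) · z = z⁴
  z⁵: (z⁴) · z = z⁵

Answer: z⁵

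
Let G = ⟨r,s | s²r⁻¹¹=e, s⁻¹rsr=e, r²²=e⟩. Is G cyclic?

Every cyclic group is abelian. But r·s = rs while s·r = r¹⁰s⁻¹, so r·s ≠ s·r and G is not abelian. Hence G is not cyclic.

Answer: No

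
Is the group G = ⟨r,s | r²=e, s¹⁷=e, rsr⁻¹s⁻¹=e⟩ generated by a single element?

|G| = 34. The element rs has order 34 (its powers give 34 distinct elements), so ⟨rs⟩ = G and G is cyclic.

Answer: Yes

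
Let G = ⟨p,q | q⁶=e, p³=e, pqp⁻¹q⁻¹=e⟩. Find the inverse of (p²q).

The order of (p²q) is 6 (smallest k with (p²q)ᵏ = e), so (p²q)⁻¹ = (p²q)⁵ = pq⁵.
Check: (p²q) · (pq⁵) → (p²q) · p = q;   q · q⁵ = e, giving e as required.

Answer: pq⁵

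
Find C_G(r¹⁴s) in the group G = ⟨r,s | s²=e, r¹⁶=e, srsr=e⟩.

⟨r¹⁴s⟩ ⊆ C_G(r¹⁴s) since powers of r¹⁴s commute with r¹⁴s; so |C_G(r¹⁴s)| ≥ |⟨r¹⁴s⟩| = 2.
By orbit–stabilizer, |C_G(r¹⁴s)| = |G| / |conj. class of r¹⁴s| = 32 / 8 = 4.
The 4 elements commuting with r¹⁴s are {e, r⁸, r⁶s, r¹⁴s}.

Answer: {e, r⁸, r⁶s, r¹⁴s}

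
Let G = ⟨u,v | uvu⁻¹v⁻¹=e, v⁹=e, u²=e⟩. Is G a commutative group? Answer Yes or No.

Each pair of generators commutes: u·v = uv = v·u. Since the generators pairwise commute, every element of G commutes with every other, so G is abelian.

Answer: Yes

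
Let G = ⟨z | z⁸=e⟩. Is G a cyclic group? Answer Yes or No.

|G| = 8. The element z has order 8 (its powers give 8 distinct elements), so ⟨z⟩ = G and G is cyclic.

Answer: Yes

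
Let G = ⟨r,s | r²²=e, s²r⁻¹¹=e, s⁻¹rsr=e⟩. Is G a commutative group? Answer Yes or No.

r·s = rs but s·r = r¹⁰s⁻¹, so r·s ≠ s·r and G is not abelian.

Answer: No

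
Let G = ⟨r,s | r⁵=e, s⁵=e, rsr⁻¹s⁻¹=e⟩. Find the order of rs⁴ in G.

Compute successive powers until reaching e:
  (rs⁴)¹ = rs⁴, (rs⁴)² = r²s³, (rs⁴)³ = r³s², (rs⁴)⁴ = r⁴s, (rs⁴)⁵ = e.
The smallest positive k with (rs⁴)ᵏ = e is 5.

Answer: 5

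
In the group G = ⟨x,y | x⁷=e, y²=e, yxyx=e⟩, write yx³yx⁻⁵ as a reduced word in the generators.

Multiply left to right, reducing at each step:
  y · x³ = x⁴y
  (x⁴y) · y = x⁴
  (x⁴) · x⁻⁵ = x⁶

Answer: x⁶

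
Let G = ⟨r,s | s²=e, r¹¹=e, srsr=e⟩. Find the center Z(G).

An element z ∈ Z(G) iff z commutes with every generator.
For example e is central: e·r = r = r·e; e·s = s = s·e.
Whereas r ∉ Z(G) since r·s = rs ≠ r¹⁰s = s·r.
Checking each of the 22 elements this way gives Z(G) = {e}, of order 1.

Answer: {e}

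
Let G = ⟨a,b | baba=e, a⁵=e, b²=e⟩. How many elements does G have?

Enumerate words in the generators, reducing via the relations: the distinct elements are
  {a, b, e, ab, a², a³, a⁴, a²b, a³b, a⁴b}.
No further products give new elements, so |G| = 10.

Answer: 10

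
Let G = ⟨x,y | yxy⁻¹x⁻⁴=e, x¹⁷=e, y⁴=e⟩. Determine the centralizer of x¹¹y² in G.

⟨x¹¹y²⟩ ⊆ C_G(x¹¹y²) since powers of x¹¹y² commute with x¹¹y²; so |C_G(x¹¹y²)| ≥ |⟨x¹¹y²⟩| = 2.
By orbit–stabilizer, |C_G(x¹¹y²)| = |G| / |conj. class of x¹¹y²| = 68 / 17 = 4.
The 4 elements commuting with x¹¹y² are {e, x²y³, x⁹y, x¹¹y²}.

Answer: {e, x²y³, x⁹y, x¹¹y²}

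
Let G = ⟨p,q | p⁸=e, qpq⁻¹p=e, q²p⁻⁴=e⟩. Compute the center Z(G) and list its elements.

An element z ∈ Z(G) iff z commutes with every generator.
For example p⁴ is central: (p⁴)·p = p⁵ = p·(p⁴); (p⁴)·q = q⁻¹ = q·(p⁴).
Whereas p ∉ Z(G) since p·q = pq ≠ p³q⁻¹ = q·p.
Checking each of the 16 elements this way gives Z(G) = {e, p⁴}, of order 2.

Answer: {e, p⁴}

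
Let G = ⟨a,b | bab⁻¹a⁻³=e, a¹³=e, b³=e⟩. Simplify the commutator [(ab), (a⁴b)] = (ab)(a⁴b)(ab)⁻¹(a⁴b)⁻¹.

[(ab), (a⁴b)] = (ab)·(a⁴b)·(ab)⁻¹·(a⁴b)⁻¹.
  (ab) · (a⁴b) = b²
  (b²) · (a⁴b²) = a¹⁰b
  (a¹⁰b) · (a³b²) = a⁶

Answer: a⁶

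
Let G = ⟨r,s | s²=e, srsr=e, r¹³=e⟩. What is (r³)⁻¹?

The order of (r³) is 13 (smallest k with (r³)ᵏ = e), so (r³)⁻¹ = (r³)¹² = r¹⁰.
Check: (r³) · (r¹⁰) → (r³) · r¹⁰ = e, giving e as required.

Answer: r¹⁰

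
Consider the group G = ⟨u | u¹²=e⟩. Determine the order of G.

G is generated by a single element, so G is cyclic. The relator gives u¹² = e and no smaller power is forced to be e, so the 12 powers {e, u, u², u³, u⁴, u⁵, u⁶, u⁷, u⁸, u⁹, u¹¹, u¹⁰} are distinct. Hence |G| = 12.

Answer: 12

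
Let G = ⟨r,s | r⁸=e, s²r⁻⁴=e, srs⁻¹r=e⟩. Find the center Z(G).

An element z ∈ Z(G) iff z commutes with every generator.
For example r⁴ is central: (r⁴)·r = r⁵ = r·(r⁴); (r⁴)·s = s⁻¹ = s·(r⁴).
Whereas r ∉ Z(G) since r·s = rs ≠ r³s⁻¹ = s·r.
Checking each of the 16 elements this way gives Z(G) = {e, r⁴}, of order 2.

Answer: {e, r⁴}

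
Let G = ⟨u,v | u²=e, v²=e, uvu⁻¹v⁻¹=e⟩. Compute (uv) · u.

Compute (uv) · u by multiplying left to right and reducing via the relations at each step:
  (uv) · u = v

Answer: v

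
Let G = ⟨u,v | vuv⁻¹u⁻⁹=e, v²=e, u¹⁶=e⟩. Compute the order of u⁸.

Compute successive powers until reaching e:
  (u⁸)¹ = u⁸, (u⁸)² = e.
The smallest positive k with (u⁸)ᵏ = e is 2.

Answer: 2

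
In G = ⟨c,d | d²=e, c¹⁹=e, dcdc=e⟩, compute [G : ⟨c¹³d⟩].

First find ord(c¹³d) by computing successive powers:
  (c¹³d)¹ = c¹³d, (c¹³d)² = e.
So |⟨c¹³d⟩| = ord(c¹³d) = 2. With |G| = 38, by Lagrange [G : ⟨c¹³d⟩] = 38/2 = 19.

Answer: 19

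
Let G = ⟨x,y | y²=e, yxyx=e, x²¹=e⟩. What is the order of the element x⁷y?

Compute successive powers until reaching e:
  (x⁷y)¹ = x⁷y, (x⁷y)² = e.
The smallest positive k with (x⁷y)ᵏ = e is 2.

Answer: 2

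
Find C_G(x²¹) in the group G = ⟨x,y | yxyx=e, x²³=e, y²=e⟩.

⟨x²¹⟩ ⊆ C_G(x²¹) since powers of x²¹ commute with x²¹; so |C_G(x²¹)| ≥ |⟨x²¹⟩| = 23.
By orbit–stabilizer, |C_G(x²¹)| = |G| / |conj. class of x²¹| = 46 / 2 = 23.
The 23 elements commuting with x²¹ are {e, x, x², x³, x⁴, x⁵, x⁶, x⁷, x⁸, x⁹, x¹⁰, x¹¹, x¹², x¹³, x¹⁴, x¹⁵, x¹⁶, x¹⁷, x¹⁸, x¹⁹, x²⁰, x²¹, x²²}.

Answer: {e, x, x², x³, x⁴, x⁵, x⁶, x⁷, x⁸, x⁹, x¹⁰, x¹¹, x¹², x¹³, x¹⁴, x¹⁵, x¹⁶, x¹⁷, x¹⁸, x¹⁹, x²⁰, x²¹, x²²}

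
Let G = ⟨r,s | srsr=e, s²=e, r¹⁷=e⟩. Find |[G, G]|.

G' = [G, G] is generated by all commutators. The generator-pair commutators are: [r, s] = r².
The subgroup they normally generate is {e, r, r², r³, r⁴, r⁵, r⁶, r⁷, r⁸, r⁹, r¹⁰, r¹¹, r¹², r¹³, r¹⁴, r¹⁵, r¹⁶}, of order 17.
Check: |G/G'| = 34/17 = 2 is the order of the abelianisation.

Answer: 17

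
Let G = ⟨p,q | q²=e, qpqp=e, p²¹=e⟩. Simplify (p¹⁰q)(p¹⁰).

Compute (p¹⁰q) · (p¹⁰) by multiplying left to right and reducing via the relations at each step:
  (p¹⁰q) · p¹⁰ = q

Answer: q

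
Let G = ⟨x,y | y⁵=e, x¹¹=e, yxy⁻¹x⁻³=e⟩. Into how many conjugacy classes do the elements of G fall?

The conjugacy classes (representative and size) are:
  [e] (size 1), [x³] (size 5), [x⁶] (size 5), [x⁷y] (size 11), [x⁹y²] (size 11), [x⁷y³] (size 11), [x⁷y⁴] (size 11).
Class equation: 1 + 5 + 5 + 11 + 11 + 11 + 11 = 55 = |G|. So G has 7 conjugacy classes.

Answer: 7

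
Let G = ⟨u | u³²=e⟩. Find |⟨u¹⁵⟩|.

|⟨u¹⁵⟩| equals the order of u¹⁵. Compute successive powers until reaching e:
  (u¹⁵)¹ = u¹⁵, (u¹⁵)² = u³⁰, (u¹⁵)³ = u¹³, (u¹⁵)⁴ = u²⁸, (u¹⁵)⁵ = u¹¹, (u¹⁵)⁶ = u²⁶, (u¹⁵)⁷ = u⁹, (u¹⁵)⁸ = u²⁴, (u¹⁵)⁹ = u⁷, (u¹⁵)¹⁰ = u²², (u¹⁵)¹¹ = u⁵, (u¹⁵)¹² = u²⁰, (u¹⁵)¹³ = u³, (u¹⁵)¹⁴ = u¹⁸, (u¹⁵)¹⁵ = u, (u¹⁵)¹⁶ = u¹⁶, (u¹⁵)¹⁷ = u³¹, (u¹⁵)¹⁸ = u¹⁴, (u¹⁵)¹⁹ = u²⁹, (u¹⁵)²⁰ = u¹², (u¹⁵)²¹ = u²⁷, (u¹⁵)²² = u¹⁰, (u¹⁵)²³ = u²⁵, (u¹⁵)²⁴ = u⁸, (u¹⁵)²⁵ = u²³, (u¹⁵)²⁶ = u⁶, (u¹⁵)²⁷ = u²¹, (u¹⁵)²⁸ = u⁴, (u¹⁵)²⁹ = u¹⁹, (u¹⁵)³⁰ = u², (u¹⁵)³¹ = u¹⁷, (u¹⁵)³² = e.
The smallest positive k with (u¹⁵)ᵏ = e is 32, so |⟨u¹⁵⟩| = 32.

Answer: 32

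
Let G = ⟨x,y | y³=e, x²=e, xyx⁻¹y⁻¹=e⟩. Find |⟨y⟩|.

|⟨y⟩| equals the order of y. Compute successive powers until reaching e:
  y¹ = y, y² = y², y³ = e.
The smallest positive k with yᵏ = e is 3, so |⟨y⟩| = 3.

Answer: 3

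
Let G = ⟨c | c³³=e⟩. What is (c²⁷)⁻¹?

The order of (c²⁷) is 11 (smallest k with (c²⁷)ᵏ = e), so (c²⁷)⁻¹ = (c²⁷)¹⁰ = c⁶.
Check: (c²⁷) · (c⁶) → (c²⁷) · c⁶ = e, giving e as required.

Answer: c⁶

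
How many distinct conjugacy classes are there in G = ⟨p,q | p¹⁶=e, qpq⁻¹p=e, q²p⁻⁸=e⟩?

The conjugacy classes (representative and size) are:
  [e] (size 1), [p] (size 2), [p¹⁴] (size 2), [p¹³] (size 2), [p¹²] (size 2), [p⁵] (size 2), [p¹⁰] (size 2), [p⁷] (size 2), [p⁸] (size 1), [q⁻¹] (size 8), [p⁷q⁻¹] (size 8).
Class equation: 1 + 2 + 2 + 2 + 2 + 2 + 2 + 2 + 1 + 8 + 8 = 32 = |G|. So G has 11 conjugacy classes.

Answer: 11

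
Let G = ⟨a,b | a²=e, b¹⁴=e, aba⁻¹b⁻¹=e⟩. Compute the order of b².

Compute successive powers until reaching e:
  (b²)¹ = b², (b²)² = b⁴, (b²)³ = b⁶, (b²)⁴ = b⁸, (b²)⁵ = b¹⁰, (b²)⁶ = b¹², (b²)⁷ = e.
The smallest positive k with (b²)ᵏ = e is 7.

Answer: 7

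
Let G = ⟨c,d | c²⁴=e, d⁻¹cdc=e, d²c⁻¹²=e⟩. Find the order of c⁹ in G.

Compute successive powers until reaching e:
  (c⁹)¹ = c⁹, (c⁹)² = c¹⁸, (c⁹)³ = c³, (c⁹)⁴ = c¹², (c⁹)⁵ = c²¹, (c⁹)⁶ = c⁶, (c⁹)⁷ = c¹⁵, (c⁹)⁸ = e.
The smallest positive k with (c⁹)ᵏ = e is 8.

Answer: 8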